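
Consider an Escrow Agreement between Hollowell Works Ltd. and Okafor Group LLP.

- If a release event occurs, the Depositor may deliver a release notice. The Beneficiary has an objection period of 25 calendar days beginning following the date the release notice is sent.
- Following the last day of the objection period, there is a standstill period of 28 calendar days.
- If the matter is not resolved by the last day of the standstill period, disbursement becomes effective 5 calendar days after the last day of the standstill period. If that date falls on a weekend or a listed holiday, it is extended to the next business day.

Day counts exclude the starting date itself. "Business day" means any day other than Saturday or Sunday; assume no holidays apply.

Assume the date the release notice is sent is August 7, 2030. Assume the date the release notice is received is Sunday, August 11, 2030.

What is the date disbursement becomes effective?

October 4, 2030

The last day of the objection period: 25 calendar days after August 7, 2030 is September 1, 2030.
Adding 28 calendar days to September 1, 2030 gives September 29, 2030, which is the last day of the standstill period.
The date disbursement becomes effective: 5 calendar days after September 29, 2030 is October 4, 2030. October 4, 2030 is a Friday, so no roll-forward applies.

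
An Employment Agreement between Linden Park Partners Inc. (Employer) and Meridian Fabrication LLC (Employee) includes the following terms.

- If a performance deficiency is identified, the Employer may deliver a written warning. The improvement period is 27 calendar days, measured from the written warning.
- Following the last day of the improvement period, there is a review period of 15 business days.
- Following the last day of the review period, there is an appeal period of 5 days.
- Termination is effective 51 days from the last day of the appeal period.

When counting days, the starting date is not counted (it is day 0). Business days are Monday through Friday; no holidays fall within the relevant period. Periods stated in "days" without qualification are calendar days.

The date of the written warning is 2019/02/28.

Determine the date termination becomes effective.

2019/06/12

The last day of the improvement period: 27 calendar days after 2019/02/28 is 2019/03/27.
The last day of the review period: counting 15 business days from Wednesday, 2019/03/27 (Mar 28, Mar 29, Apr 1, Apr 2, …, Apr 15, Apr 16, Apr 17, skipping weekends) reaches Wednesday, 2019/04/17.
The last day of the appeal period: 5 calendar days after 2019/04/17 is 2019/04/22.
The date termination becomes effective: 51 calendar days after 2019/04/22 is 2019/06/12.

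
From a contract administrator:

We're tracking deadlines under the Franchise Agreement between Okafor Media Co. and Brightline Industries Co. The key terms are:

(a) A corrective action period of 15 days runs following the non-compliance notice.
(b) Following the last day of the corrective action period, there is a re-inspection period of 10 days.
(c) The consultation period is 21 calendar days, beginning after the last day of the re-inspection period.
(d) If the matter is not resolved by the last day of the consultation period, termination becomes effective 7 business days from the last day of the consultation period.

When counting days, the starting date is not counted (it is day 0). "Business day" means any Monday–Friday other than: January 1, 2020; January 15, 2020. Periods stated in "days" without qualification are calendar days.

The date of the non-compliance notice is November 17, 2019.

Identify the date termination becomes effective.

The last day of the corrective action period: 15 calendar days after November 17, 2019 is December 2, 2019.
Adding 10 calendar days to December 2, 2019 gives December 12, 2019, which is the last day of the re-inspection period.
The last day of the consultation period: 21 calendar days after December 12, 2019 is January 2, 2020.
The date termination becomes effective: counting 7 business days from Thursday, January 2, 2020 (Jan 3, Jan 6, Jan 7, Jan 8, Jan 9, Jan 10, Jan 13, skipping weekends) reaches Monday, January 13, 2020.

January 13, 2020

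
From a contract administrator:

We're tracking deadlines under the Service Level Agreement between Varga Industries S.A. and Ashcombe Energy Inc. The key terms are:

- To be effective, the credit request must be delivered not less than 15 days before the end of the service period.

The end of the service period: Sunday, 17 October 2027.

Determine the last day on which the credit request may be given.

17 October 2027 minus 15 days is 2 October 2027.

2 October 2027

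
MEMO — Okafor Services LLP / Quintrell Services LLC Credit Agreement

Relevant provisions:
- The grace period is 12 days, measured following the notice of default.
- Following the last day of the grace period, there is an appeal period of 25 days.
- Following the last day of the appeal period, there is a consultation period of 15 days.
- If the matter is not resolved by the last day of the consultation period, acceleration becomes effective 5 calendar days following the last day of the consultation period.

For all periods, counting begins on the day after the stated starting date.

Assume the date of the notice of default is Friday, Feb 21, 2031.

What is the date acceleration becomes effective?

Adding 12 calendar days to Feb 21, 2031 gives Mar 5, 2031, which is the last day of the grace period.
The last day of the appeal period: 25 calendar days after Mar 5, 2031 is Mar 30, 2031.
The last day of the consultation period: Mar 30, 2031 + 15 days = Apr 14, 2031.
The date acceleration becomes effective: Apr 14, 2031 + 5 days = Apr 19, 2031.

Apr 19, 2031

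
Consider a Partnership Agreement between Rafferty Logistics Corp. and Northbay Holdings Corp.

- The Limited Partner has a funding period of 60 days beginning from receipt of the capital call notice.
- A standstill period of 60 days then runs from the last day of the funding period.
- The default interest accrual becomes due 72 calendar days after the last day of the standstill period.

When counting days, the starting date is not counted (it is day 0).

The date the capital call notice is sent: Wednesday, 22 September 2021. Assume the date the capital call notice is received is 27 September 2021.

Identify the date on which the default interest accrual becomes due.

7 April 2022

The last day of the funding period: 27 September 2021 + 60 days = 26 November 2021.
The last day of the standstill period: 26 November 2021 + 60 days = 25 January 2022.
The date on which the default interest accrual becomes due: 72 calendar days after 25 January 2022 is 7 April 2022.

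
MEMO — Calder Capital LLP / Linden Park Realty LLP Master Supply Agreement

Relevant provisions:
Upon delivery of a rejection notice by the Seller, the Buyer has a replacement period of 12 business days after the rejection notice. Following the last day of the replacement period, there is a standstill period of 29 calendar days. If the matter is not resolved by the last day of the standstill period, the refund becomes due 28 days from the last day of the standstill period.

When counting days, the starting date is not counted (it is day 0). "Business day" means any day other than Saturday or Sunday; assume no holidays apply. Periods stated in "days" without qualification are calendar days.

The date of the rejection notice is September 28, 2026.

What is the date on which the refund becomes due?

December 10, 2026

The last day of the replacement period: 12 business days after Monday, September 28, 2026, skipping weekends — Sep 29, Sep 30, Oct 1, Oct 2, …, Oct 12, Oct 13, Oct 14 — lands on Wednesday, October 14, 2026.
Adding 29 calendar days to October 14, 2026 gives November 12, 2026, which is the last day of the standstill period.
The date on which the refund becomes due: 28 calendar days after November 12, 2026 is December 10, 2026.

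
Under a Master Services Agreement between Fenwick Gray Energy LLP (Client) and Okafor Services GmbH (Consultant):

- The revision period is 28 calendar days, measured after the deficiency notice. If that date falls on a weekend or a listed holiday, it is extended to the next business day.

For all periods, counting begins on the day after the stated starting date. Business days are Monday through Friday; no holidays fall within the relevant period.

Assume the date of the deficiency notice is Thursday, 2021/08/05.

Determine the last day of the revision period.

The last day of the revision period: 28 calendar days after 2021/08/05 is 2021/09/02. 2021/09/02 is a Thursday, so no roll-forward applies.

2021/09/02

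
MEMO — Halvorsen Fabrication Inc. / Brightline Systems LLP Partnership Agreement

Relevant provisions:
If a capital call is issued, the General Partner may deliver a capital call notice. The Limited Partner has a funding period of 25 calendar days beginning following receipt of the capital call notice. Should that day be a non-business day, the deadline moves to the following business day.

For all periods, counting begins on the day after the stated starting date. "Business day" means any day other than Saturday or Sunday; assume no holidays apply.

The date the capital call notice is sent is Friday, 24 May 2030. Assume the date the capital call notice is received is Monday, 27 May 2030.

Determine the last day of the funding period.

Adding 25 calendar days to 27 May 2030 gives 21 June 2030, which is the last day of the funding period. 21 June 2030 is a Friday, so no roll-forward applies.

21 June 2030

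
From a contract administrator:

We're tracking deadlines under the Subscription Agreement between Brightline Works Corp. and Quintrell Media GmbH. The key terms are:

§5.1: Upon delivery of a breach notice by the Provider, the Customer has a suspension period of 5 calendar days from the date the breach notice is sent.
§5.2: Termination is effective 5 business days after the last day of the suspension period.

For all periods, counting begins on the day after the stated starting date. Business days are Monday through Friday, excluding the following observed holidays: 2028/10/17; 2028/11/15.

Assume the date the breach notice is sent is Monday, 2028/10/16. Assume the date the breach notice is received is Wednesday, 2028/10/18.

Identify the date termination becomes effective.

2028/10/27

The last day of the suspension period: 5 calendar days after 2028/10/16 is 2028/10/21.
The date termination becomes effective: counting 5 business days from Saturday, 2028/10/21 (Oct 23, Oct 24, Oct 25, Oct 26, Oct 27, skipping weekends) reaches Friday, 2028/10/27.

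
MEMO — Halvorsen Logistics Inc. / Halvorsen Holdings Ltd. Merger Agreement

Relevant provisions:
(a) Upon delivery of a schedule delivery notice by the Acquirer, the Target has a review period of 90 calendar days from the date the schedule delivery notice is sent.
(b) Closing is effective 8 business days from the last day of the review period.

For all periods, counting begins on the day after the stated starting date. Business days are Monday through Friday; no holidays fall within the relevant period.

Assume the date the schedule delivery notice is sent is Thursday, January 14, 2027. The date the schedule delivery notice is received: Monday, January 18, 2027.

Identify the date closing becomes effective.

April 26, 2027

Adding 90 calendar days to January 14, 2027 gives April 14, 2027, which is the last day of the review period.
From Wednesday, April 14, 2027, 8 business days (Apr 15, Apr 16, Apr 19, Apr 20, Apr 21, Apr 22, Apr 23, Apr 26, skipping weekends) brings us to Monday, April 26, 2027, which is the date closing becomes effective.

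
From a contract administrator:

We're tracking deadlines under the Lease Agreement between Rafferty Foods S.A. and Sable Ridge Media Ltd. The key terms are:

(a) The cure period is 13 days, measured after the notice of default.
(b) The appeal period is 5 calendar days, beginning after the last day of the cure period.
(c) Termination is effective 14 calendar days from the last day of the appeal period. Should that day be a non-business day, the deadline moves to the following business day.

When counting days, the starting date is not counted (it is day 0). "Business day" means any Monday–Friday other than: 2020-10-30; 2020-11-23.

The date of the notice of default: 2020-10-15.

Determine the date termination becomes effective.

2020-11-16

The last day of the cure period: 13 calendar days after 2020-10-15 is 2020-10-28.
Adding 5 calendar days to 2020-10-28 gives 2020-11-02, which is the last day of the appeal period.
The date termination becomes effective: 14 calendar days after 2020-11-02 is 2020-11-16. 2020-11-16 is a Monday and is not a listed holiday, so no roll-forward applies.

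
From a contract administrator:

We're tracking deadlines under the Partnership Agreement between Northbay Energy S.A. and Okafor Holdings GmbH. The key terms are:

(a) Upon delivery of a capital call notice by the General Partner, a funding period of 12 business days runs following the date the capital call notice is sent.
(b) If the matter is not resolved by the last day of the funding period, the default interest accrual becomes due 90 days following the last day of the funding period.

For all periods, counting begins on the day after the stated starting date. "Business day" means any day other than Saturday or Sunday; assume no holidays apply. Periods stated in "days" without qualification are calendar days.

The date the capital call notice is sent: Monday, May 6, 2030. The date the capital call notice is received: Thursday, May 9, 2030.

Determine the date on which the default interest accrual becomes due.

The last day of the funding period: 12 business days after Monday, May 6, 2030, skipping weekends — May 7, May 8, May 9, May 10, …, May 20, May 21, May 22 — lands on Wednesday, May 22, 2030.
The date on which the default interest accrual becomes due: May 22, 2030 + 90 days = Aug 20, 2030.

Aug 20, 2030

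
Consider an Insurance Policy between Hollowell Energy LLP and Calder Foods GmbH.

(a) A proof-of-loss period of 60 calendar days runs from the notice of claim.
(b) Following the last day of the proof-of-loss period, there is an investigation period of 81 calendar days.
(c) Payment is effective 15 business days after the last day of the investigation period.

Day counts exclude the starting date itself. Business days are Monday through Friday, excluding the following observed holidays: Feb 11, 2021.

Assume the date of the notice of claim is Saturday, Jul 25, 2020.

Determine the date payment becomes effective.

The last day of the proof-of-loss period: 60 calendar days after Jul 25, 2020 is Sep 23, 2020.
Adding 81 calendar days to Sep 23, 2020 gives Dec 13, 2020, which is the last day of the investigation period.
From Sunday, Dec 13, 2020, 15 business days (Dec 14, Dec 15, Dec 16, Dec 17, …, Dec 30, Dec 31, Jan 1, skipping weekends) brings us to Friday, Jan 1, 2021, which is the date payment becomes effective.

Jan 1, 2021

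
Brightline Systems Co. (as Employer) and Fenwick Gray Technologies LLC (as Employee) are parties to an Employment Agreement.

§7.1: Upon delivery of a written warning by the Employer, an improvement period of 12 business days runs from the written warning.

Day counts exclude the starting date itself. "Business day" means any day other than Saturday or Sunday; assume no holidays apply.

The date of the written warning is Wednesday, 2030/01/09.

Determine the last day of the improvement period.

2030/01/25

From Wednesday, 2030/01/09, 12 business days (Jan 10, Jan 11, Jan 14, Jan 15, …, Jan 23, Jan 24, Jan 25, skipping weekends) brings us to Friday, 2030/01/25, which is the last day of the improvement period.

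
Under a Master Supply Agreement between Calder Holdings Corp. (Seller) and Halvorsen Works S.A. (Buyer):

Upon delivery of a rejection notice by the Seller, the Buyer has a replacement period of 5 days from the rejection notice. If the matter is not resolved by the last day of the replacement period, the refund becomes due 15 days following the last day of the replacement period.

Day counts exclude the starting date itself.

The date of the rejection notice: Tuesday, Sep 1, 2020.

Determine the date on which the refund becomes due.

Sep 21, 2020

The last day of the replacement period: Sep 1, 2020 + 5 days = Sep 6, 2020.
Adding 15 calendar days to Sep 6, 2020 gives Sep 21, 2020, which is the date on which the refund becomes due.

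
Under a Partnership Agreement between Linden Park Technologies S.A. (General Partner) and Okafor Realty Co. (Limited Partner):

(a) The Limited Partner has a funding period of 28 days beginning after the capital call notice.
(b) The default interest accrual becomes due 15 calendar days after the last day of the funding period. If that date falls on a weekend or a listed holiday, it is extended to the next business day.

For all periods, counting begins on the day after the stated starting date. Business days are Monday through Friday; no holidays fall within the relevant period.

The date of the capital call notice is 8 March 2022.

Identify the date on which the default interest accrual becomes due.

The last day of the funding period: 8 March 2022 + 28 days = 5 April 2022.
The date on which the default interest accrual becomes due: 15 calendar days after 5 April 2022 is 20 April 2022. 20 April 2022 is a Wednesday, so no roll-forward applies.

20 April 2022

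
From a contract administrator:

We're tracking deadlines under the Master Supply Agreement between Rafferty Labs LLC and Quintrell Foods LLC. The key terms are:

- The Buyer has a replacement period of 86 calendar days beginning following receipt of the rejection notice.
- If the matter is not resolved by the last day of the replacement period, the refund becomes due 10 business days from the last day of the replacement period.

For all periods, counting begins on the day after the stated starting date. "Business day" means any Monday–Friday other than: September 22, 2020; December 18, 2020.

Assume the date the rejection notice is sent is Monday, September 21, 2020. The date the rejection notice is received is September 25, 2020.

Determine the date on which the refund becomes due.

January 1, 2021

Adding 86 calendar days to September 25, 2020 gives December 20, 2020, which is the last day of the replacement period.
The date on which the refund becomes due: 10 business days after Sunday, December 20, 2020, skipping weekends — Dec 21, Dec 22, Dec 23, Dec 24, Dec 25, Dec 28, Dec 29, Dec 30, Dec 31, Jan 1 — lands on Friday, January 1, 2021.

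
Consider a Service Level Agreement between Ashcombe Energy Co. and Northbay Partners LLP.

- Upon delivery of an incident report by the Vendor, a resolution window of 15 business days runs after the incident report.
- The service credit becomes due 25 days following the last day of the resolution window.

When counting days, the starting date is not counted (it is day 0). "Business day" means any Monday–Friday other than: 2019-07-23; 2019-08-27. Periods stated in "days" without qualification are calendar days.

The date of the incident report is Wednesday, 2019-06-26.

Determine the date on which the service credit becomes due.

From Wednesday, 2019-06-26, 15 business days (Jun 27, Jun 28, Jul 1, Jul 2, …, Jul 15, Jul 16, Jul 17, skipping weekends) brings us to Wednesday, 2019-07-17, which is the last day of the resolution window.
The date on which the service credit becomes due: 25 calendar days after 2019-07-17 is 2019-08-11.

2019-08-11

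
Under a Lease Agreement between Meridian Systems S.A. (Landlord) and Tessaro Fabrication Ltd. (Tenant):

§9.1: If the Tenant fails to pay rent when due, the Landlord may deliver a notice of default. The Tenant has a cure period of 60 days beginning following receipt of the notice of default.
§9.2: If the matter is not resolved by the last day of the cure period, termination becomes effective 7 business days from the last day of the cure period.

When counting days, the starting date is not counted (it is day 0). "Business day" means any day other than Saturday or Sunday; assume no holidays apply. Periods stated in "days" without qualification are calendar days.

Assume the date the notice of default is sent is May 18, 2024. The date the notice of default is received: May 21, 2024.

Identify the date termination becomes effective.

July 30, 2024

The last day of the cure period: 60 calendar days after May 21, 2024 is July 20, 2024.
The date termination becomes effective: 7 business days after Saturday, July 20, 2024, skipping weekends — Jul 22, Jul 23, Jul 24, Jul 25, Jul 26, Jul 29, Jul 30 — lands on Tuesday, July 30, 2024.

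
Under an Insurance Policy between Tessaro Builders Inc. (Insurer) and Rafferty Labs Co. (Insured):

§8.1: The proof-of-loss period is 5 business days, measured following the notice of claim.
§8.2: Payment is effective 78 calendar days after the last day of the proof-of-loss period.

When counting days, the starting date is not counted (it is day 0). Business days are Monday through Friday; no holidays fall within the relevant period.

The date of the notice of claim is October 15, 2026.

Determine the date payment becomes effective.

January 8, 2027

The last day of the proof-of-loss period: counting 5 business days from Thursday, October 15, 2026 (Oct 16, Oct 19, Oct 20, Oct 21, Oct 22, skipping weekends) reaches Thursday, October 22, 2026.
The date payment becomes effective: 78 calendar days after October 22, 2026 is January 8, 2027.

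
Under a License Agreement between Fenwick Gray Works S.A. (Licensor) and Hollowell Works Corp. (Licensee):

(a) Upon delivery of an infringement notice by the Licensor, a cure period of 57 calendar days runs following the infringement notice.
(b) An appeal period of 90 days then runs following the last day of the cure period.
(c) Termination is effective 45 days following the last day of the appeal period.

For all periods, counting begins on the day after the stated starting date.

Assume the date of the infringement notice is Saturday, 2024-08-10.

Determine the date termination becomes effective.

2025-02-18

The last day of the cure period: 57 calendar days after 2024-08-10 is 2024-10-06.
Adding 90 calendar days to 2024-10-06 gives 2025-01-04, which is the last day of the appeal period.
The date termination becomes effective: 2025-01-04 + 45 days = 2025-02-18.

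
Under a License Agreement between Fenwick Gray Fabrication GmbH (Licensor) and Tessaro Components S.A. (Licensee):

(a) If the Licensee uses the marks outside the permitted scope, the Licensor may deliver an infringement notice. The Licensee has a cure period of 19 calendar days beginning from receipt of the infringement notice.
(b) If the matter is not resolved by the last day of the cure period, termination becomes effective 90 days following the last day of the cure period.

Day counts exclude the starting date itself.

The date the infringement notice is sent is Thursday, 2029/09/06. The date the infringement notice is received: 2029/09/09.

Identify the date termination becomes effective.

2029/12/27

The last day of the cure period: 2029/09/09 + 19 days = 2029/09/28.
Adding 90 calendar days to 2029/09/28 gives 2029/12/27, which is the date termination becomes effective.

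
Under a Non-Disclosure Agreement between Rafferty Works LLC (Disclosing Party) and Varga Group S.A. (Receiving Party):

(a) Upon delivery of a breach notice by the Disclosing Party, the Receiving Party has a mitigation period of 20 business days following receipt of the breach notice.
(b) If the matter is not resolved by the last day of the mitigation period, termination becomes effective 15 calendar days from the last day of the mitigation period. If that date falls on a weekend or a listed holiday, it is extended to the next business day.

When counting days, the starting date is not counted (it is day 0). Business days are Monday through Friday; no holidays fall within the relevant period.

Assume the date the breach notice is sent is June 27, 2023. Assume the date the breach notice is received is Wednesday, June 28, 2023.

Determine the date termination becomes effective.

August 10, 2023

The last day of the mitigation period: 20 business days after Wednesday, June 28, 2023, skipping weekends — Jun 29, Jun 30, Jul 3, Jul 4, …, Jul 24, Jul 25, Jul 26 — lands on Wednesday, July 26, 2023.
The date termination becomes effective: July 26, 2023 + 15 days = August 10, 2023. August 10, 2023 is a Thursday, so no roll-forward applies.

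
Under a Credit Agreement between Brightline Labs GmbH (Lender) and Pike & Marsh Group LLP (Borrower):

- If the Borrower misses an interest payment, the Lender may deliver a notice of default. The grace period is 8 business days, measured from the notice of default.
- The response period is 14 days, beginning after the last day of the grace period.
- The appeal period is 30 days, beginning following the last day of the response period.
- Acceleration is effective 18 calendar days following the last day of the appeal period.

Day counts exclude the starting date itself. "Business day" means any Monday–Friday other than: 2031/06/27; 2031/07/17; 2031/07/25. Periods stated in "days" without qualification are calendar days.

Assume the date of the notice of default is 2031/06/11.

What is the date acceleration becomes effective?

From Wednesday, 2031/06/11, 8 business days (Jun 12, Jun 13, Jun 16, Jun 17, Jun 18, Jun 19, Jun 20, Jun 23, skipping weekends) brings us to Monday, 2031/06/23, which is the last day of the grace period.
The last day of the response period: 2031/06/23 + 14 days = 2031/07/07.
The last day of the appeal period: 30 calendar days after 2031/07/07 is 2031/08/06.
Adding 18 calendar days to 2031/08/06 gives 2031/08/24, which is the date acceleration becomes effective.

2031/08/24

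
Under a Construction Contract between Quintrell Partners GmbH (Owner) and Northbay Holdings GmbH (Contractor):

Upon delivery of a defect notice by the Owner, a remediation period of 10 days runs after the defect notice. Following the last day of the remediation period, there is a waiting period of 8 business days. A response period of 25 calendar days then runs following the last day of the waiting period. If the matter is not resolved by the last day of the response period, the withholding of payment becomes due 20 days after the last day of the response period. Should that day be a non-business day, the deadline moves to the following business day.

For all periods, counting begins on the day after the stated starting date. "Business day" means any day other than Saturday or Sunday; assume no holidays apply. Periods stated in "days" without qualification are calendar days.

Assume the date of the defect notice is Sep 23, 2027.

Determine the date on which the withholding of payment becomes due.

Adding 10 calendar days to Sep 23, 2027 gives Oct 3, 2027, which is the last day of the remediation period.
The last day of the waiting period: 8 business days after Sunday, Oct 3, 2027, skipping weekends — Oct 4, Oct 5, Oct 6, Oct 7, Oct 8, Oct 11, Oct 12, Oct 13 — lands on Wednesday, Oct 13, 2027.
The last day of the response period: 25 calendar days after Oct 13, 2027 is Nov 7, 2027.
Adding 20 calendar days to Nov 7, 2027 gives Nov 27, 2027, which is the date on which the withholding of payment becomes due. That falls on a Saturday, so it rolls to the next business day, Monday, Nov 29, 2027.

Nov 29, 2027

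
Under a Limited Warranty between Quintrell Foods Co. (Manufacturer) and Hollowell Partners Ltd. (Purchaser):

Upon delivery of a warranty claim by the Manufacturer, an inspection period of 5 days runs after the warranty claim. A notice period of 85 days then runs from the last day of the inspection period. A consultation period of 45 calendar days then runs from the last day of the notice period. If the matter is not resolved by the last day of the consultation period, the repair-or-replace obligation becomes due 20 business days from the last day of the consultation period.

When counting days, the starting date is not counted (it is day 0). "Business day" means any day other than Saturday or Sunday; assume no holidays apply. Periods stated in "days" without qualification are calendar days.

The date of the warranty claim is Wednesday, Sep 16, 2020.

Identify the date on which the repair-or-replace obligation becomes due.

Feb 26, 2021

Adding 5 calendar days to Sep 16, 2020 gives Sep 21, 2020, which is the last day of the inspection period.
The last day of the notice period: 85 calendar days after Sep 21, 2020 is Dec 15, 2020.
The last day of the consultation period: Dec 15, 2020 + 45 days = Jan 29, 2021.
The date on which the repair-or-replace obligation becomes due: 20 business days after Friday, Jan 29, 2021, skipping weekends — Feb 1, Feb 2, Feb 3, Feb 4, …, Feb 24, Feb 25, Feb 26 — lands on Friday, Feb 26, 2021.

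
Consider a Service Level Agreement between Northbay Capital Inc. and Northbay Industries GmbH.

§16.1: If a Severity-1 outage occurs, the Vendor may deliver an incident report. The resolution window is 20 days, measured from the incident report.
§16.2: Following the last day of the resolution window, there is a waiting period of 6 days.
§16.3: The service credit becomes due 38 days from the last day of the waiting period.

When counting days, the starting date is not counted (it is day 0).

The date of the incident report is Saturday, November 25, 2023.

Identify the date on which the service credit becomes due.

The last day of the resolution window: November 25, 2023 + 20 days = December 15, 2023.
The last day of the waiting period: 6 calendar days after December 15, 2023 is December 21, 2023.
The date on which the service credit becomes due: 38 calendar days after December 21, 2023 is January 28, 2024.

January 28, 2024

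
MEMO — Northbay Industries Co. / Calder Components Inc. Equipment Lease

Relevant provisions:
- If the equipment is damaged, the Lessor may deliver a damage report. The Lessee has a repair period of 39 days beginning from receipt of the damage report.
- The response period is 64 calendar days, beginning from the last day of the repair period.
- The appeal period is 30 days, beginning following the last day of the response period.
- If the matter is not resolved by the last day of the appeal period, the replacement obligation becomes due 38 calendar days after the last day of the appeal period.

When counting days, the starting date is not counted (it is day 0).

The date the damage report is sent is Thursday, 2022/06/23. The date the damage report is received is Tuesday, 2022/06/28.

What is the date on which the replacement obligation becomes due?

Adding 39 calendar days to 2022/06/28 gives 2022/08/06, which is the last day of the repair period.
The last day of the response period: 2022/08/06 + 64 days = 2022/10/09.
The last day of the appeal period: 2022/10/09 + 30 days = 2022/11/08.
Adding 38 calendar days to 2022/11/08 gives 2022/12/16, which is the date on which the replacement obligation becomes due.

2022/12/16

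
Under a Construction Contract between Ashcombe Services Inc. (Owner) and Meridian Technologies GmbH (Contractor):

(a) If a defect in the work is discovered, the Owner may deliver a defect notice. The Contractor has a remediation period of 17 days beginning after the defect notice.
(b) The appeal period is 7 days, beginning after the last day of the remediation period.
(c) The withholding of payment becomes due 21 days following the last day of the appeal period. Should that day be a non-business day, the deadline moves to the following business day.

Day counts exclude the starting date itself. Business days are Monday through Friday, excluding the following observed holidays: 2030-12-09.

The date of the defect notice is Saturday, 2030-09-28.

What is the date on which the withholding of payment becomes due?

Adding 17 calendar days to 2030-09-28 gives 2030-10-15, which is the last day of the remediation period.
The last day of the appeal period: 2030-10-15 + 7 days = 2030-10-22.
The date on which the withholding of payment becomes due: 2030-10-22 + 21 days = 2030-11-12. 2030-11-12 is a Tuesday and is not a listed holiday, so no roll-forward applies.

2030-11-12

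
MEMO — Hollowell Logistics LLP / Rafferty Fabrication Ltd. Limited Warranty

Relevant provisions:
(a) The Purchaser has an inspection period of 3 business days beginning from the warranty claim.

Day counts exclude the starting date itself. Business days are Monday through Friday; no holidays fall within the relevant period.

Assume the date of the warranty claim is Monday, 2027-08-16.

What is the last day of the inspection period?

2027-08-19

The last day of the inspection period: counting 3 business days from Monday, 2027-08-16 (Aug 17, Aug 18, Aug 19, skipping weekends) reaches Thursday, 2027-08-19.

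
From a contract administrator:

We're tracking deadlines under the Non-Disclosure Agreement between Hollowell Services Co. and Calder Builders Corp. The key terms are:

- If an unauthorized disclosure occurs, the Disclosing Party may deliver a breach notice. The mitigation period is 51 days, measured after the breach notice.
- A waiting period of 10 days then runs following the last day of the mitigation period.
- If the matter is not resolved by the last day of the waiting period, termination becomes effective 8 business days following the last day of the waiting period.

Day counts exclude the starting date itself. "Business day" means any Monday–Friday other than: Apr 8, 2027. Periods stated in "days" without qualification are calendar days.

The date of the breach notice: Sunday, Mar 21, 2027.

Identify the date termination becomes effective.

Jun 2, 2027

Adding 51 calendar days to Mar 21, 2027 gives May 11, 2027, which is the last day of the mitigation period.
The last day of the waiting period: 10 calendar days after May 11, 2027 is May 21, 2027.
From Friday, May 21, 2027, 8 business days (May 24, May 25, May 26, May 27, May 28, May 31, Jun 1, Jun 2, skipping weekends) brings us to Wednesday, Jun 2, 2027, which is the date termination becomes effective.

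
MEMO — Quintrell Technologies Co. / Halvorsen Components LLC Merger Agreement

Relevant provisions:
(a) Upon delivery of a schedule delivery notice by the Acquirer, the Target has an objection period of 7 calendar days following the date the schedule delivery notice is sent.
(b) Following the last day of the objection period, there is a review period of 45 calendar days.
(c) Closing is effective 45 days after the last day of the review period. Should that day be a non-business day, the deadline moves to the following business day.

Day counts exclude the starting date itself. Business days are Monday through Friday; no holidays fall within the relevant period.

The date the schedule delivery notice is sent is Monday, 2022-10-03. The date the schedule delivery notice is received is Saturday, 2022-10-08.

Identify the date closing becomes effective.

2023-01-09

Adding 7 calendar days to 2022-10-03 gives 2022-10-10, which is the last day of the objection period.
The last day of the review period: 2022-10-10 + 45 days = 2022-11-24.
Adding 45 calendar days to 2022-11-24 gives 2023-01-08, which is the date closing becomes effective. That falls on a Sunday, so it rolls to the next business day, Monday, 2023-01-09.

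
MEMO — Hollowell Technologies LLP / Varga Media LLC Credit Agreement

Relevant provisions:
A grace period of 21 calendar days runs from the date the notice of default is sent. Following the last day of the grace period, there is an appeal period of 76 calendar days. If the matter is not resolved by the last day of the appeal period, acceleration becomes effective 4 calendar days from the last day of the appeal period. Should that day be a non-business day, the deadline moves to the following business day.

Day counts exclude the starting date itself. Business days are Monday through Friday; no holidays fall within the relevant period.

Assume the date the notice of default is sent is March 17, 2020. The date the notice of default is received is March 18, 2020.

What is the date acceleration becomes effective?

The last day of the grace period: 21 calendar days after March 17, 2020 is April 7, 2020.
The last day of the appeal period: 76 calendar days after April 7, 2020 is June 22, 2020.
The date acceleration becomes effective: 4 calendar days after June 22, 2020 is June 26, 2020. June 26, 2020 is a Friday, so no roll-forward applies.

June 26, 2020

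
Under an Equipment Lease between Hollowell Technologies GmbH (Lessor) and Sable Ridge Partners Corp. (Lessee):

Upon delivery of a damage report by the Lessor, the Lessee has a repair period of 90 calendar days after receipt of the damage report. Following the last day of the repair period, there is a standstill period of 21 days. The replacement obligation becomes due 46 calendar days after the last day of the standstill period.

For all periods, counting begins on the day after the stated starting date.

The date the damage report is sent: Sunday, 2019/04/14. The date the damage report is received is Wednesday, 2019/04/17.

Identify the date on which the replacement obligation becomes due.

The last day of the repair period: 90 calendar days after 2019/04/17 is 2019/07/16.
Adding 21 calendar days to 2019/07/16 gives 2019/08/06, which is the last day of the standstill period.
Adding 46 calendar days to 2019/08/06 gives 2019/09/21, which is the date on which the replacement obligation becomes due.

2019/09/21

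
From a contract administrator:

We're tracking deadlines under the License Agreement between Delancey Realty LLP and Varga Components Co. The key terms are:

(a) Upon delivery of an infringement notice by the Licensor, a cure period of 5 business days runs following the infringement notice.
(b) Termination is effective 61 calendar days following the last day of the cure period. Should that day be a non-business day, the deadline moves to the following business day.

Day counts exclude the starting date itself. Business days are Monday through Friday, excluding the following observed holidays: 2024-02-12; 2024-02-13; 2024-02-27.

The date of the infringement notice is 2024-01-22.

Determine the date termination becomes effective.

The last day of the cure period: 5 business days after Monday, 2024-01-22, skipping weekends — Jan 23, Jan 24, Jan 25, Jan 26, Jan 29 — lands on Monday, 2024-01-29.
The date termination becomes effective: 61 calendar days after 2024-01-29 is 2024-03-30. That falls on a Saturday, so it rolls to the next business day, Monday, 2024-04-01.

2024-04-01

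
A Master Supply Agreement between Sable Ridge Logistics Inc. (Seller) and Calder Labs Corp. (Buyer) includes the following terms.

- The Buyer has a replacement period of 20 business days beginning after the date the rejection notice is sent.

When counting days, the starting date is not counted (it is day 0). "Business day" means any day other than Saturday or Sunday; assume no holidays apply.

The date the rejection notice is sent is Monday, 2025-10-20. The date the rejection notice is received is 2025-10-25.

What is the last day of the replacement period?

From Monday, 2025-10-20, 20 business days (Oct 21, Oct 22, Oct 23, Oct 24, …, Nov 13, Nov 14, Nov 17, skipping weekends) brings us to Monday, 2025-11-17, which is the last day of the replacement period.

2025-11-17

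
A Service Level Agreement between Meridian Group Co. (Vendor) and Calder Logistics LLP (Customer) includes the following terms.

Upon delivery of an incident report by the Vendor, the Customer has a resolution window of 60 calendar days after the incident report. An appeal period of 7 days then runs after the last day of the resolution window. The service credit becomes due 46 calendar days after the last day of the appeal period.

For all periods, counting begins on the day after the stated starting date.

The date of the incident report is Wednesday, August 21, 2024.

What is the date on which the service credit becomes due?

The last day of the resolution window: August 21, 2024 + 60 days = October 20, 2024.
The last day of the appeal period: October 20, 2024 + 7 days = October 27, 2024.
Adding 46 calendar days to October 27, 2024 gives December 12, 2024, which is the date on which the service credit becomes due.

December 12, 2024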